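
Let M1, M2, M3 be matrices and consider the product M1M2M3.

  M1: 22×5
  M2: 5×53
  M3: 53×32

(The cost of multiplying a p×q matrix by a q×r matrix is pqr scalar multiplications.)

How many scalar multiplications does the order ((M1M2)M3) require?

43142

(M1M2): 22×5 by 5×53 → 22×53, cost 22·5·53 = 5830
((M1M2)M3): 22×53 by 53×32 → 22×32, cost 22·53·32 = 37312; cumulative 43142
Total: 43142 scalar multiplications.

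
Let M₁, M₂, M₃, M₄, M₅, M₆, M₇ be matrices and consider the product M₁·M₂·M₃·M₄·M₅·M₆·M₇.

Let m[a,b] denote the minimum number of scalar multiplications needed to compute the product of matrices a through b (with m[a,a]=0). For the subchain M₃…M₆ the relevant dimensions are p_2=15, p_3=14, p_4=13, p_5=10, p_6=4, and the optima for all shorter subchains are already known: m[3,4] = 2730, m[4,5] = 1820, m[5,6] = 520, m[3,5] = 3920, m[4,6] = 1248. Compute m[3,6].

m[3,6] = min over k∈[3,5] of m[3,k]+m[k+1,6]+p_{2}·p_k·p_{6}.
k=3: 0 + 1248 + 15·14·4 = 2088; k=4: 2730 + 520 + 15·13·4 = 4030; k=5: 3920 + 0 + 15·10·4 = 4520.
Minimum: 2088 at k=3.

2088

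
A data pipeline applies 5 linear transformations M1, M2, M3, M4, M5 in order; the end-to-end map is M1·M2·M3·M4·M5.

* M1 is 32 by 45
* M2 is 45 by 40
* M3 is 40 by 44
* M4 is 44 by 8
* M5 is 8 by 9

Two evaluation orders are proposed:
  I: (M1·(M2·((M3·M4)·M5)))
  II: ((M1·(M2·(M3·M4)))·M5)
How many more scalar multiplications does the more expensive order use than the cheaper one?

3816

Order I = (M1·(M2·((M3·M4)·M5))): (M3·M4): 40×44 by 44×8 → 40×8, cost 40·44·8 = 14080; ((M3·M4)·M5): 40×8 by 8×9 → 40×9, cost 40·8·9 = 2880; cumulative 16960; (M2·((M3·M4)·M5)): 45×40 by 40×9 → 45×9, cost 45·40·9 = 16200; cumulative 33160; (M1·(M2·((M3·M4)·M5))): 32×45 by 45×9 → 32×9, cost 32·45·9 = 12960; cumulative 46120. Total 46120.
Order II = ((M1·(M2·(M3·M4)))·M5): (M3·M4): 40×44 by 44×8 → 40×8, cost 40·44·8 = 14080; (M2·(M3·M4)): 45×40 by 40×8 → 45×8, cost 45·40·8 = 14400; cumulative 28480; (M1·(M2·(M3·M4))): 32×45 by 45×8 → 32×8, cost 32·45·8 = 11520; cumulative 40000; ((M1·(M2·(M3·M4)))·M5): 32×8 by 8×9 → 32×9, cost 32·8·9 = 2304; cumulative 42304. Total 42304.
Difference: |46120 − 42304| = 3816.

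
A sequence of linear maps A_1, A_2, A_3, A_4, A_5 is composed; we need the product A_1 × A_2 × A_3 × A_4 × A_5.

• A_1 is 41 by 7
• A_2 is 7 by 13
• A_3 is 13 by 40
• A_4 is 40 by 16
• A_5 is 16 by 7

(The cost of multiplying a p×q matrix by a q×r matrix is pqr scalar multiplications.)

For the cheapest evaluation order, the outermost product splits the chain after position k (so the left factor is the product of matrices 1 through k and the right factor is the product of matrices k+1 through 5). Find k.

1

Adjacent pairs: A_1A_2 = 41·7·13 = 3731; A_2A_3 = 7·13·40 = 3640; A_3A_4 = 13·40·16 = 8320; A_4A_5 = 40·16·7 = 4480.
Length 3: A_1..A_3: k=1: 0+3640+41·7·40=15120; k=2: 3731+0+41·13·40=25051 → min 15120 | A_2..A_4: k=2: 0+8320+7·13·16=9776; k=3: 3640+0+7·40·16=8120 → min 8120 | A_3..A_5: k=3: 0+4480+13·40·7=8120; k=4: 8320+0+13·16·7=9776 → min 8120.
Length 4: A_1..A_4: k=1: 0+8120+41·7·16=12712; k=2: 3731+8320+41·13·16=20579; k=3: 15120+0+41·40·16=41360 → min 12712 | A_2..A_5: k=2: 0+8120+7·13·7=8757; k=3: 3640+4480+7·40·7=10080; k=4: 8120+0+7·16·7=8904 → min 8757.
Top-level splits: k=1: (A_1..A_1)·(A_2..A_5) → 0+8757+41·7·7 = 10766; k=2: (A_1..A_2)·(A_3..A_5) → 3731+8120+41·13·7 = 15582; k=3: (A_1..A_3)·(A_4..A_5) → 15120+4480+41·40·7 = 31080; k=4: (A_1..A_4)·(A_5..A_5) → 12712+0+41·16·7 = 17304.
Best split is after A_1, i.e. k = 1.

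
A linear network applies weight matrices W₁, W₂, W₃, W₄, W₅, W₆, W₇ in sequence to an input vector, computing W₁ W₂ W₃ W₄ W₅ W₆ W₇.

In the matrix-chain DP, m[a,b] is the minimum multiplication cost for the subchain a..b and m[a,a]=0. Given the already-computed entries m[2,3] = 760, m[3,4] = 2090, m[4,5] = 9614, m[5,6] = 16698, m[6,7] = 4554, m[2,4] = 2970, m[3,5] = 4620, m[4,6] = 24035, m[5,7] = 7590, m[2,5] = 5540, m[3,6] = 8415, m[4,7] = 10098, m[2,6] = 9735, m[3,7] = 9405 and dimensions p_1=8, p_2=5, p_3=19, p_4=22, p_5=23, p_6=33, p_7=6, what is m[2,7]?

9645

m[2,7] = min over k∈[2,6] of m[2,k]+m[k+1,7]+p_{1}·p_k·p_{7}.
k=2: 0 + 9405 + 8·5·6 = 9645; k=3: 760 + 10098 + 8·19·6 = 11770; k=4: 2970 + 7590 + 8·22·6 = 11616; k=5: 5540 + 4554 + 8·23·6 = 11198; k=6: 9735 + 0 + 8·33·6 = 11319.
Minimum: 9645 at k=2.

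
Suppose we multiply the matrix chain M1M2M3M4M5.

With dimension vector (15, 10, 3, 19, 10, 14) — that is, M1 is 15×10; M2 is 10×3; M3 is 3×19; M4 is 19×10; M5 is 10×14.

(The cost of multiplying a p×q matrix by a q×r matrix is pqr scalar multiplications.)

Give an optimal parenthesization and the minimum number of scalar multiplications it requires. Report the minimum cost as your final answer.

2070

Adjacent pairs: M1M2 = 15·10·3 = 450; M2M3 = 10·3·19 = 570; M3M4 = 3·19·10 = 570; M4M5 = 19·10·14 = 2660.
Length 3: M1..M3: k=1: 0+570+15·10·19=3420; k=2: 450+0+15·3·19=1305 → min 1305 | M2..M4: k=2: 0+570+10·3·10=870; k=3: 570+0+10·19·10=2470 → min 870 | M3..M5: k=3: 0+2660+3·19·14=3458; k=4: 570+0+3·10·14=990 → min 990.
Length 4: M1..M4: k=1: 0+870+15·10·10=2370; k=2: 450+570+15·3·10=1470; k=3: 1305+0+15·19·10=4155 → min 1470 | M2..M5: k=2: 0+990+10·3·14=1410; k=3: 570+2660+10·19·14=5890; k=4: 870+0+10·10·14=2270 → min 1410.
Length 5: M1..M5: k=1: 0+1410+15·10·14=3510; k=2: 450+990+15·3·14=2070; k=3: 1305+2660+15·19·14=7955; k=4: 1470+0+15·10·14=3570 → min 2070.
Optimal parenthesization: ((M1M2)((M3M4)M5)) with cost 2070.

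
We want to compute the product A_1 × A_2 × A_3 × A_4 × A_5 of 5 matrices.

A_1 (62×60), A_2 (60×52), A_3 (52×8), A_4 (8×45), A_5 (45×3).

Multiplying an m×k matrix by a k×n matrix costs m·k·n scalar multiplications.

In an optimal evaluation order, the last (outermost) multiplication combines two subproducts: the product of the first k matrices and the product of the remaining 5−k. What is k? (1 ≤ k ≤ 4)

1

Adjacent pairs: A_1A_2 = 62·60·52 = 193440; A_2A_3 = 60·52·8 = 24960; A_3A_4 = 52·8·45 = 18720; A_4A_5 = 8·45·3 = 1080.
Length 3: A_1..A_3: k=1: 0+24960+62·60·8=54720; k=2: 193440+0+62·52·8=219232 → min 54720 | A_2..A_4: k=2: 0+18720+60·52·45=159120; k=3: 24960+0+60·8·45=46560 → min 46560 | A_3..A_5: k=3: 0+1080+52·8·3=2328; k=4: 18720+0+52·45·3=25740 → min 2328.
Length 4: A_1..A_4: k=1: 0+46560+62·60·45=213960; k=2: 193440+18720+62·52·45=357240; k=3: 54720+0+62·8·45=77040 → min 77040 | A_2..A_5: k=2: 0+2328+60·52·3=11688; k=3: 24960+1080+60·8·3=27480; k=4: 46560+0+60·45·3=54660 → min 11688.
Top-level splits: k=1: (A_1..A_1)·(A_2..A_5) → 0+11688+62·60·3 = 22848; k=2: (A_1..A_2)·(A_3..A_5) → 193440+2328+62·52·3 = 205440; k=3: (A_1..A_3)·(A_4..A_5) → 54720+1080+62·8·3 = 57288; k=4: (A_1..A_4)·(A_5..A_5) → 77040+0+62·45·3 = 85410.
Best split is after A_1, i.e. k = 1.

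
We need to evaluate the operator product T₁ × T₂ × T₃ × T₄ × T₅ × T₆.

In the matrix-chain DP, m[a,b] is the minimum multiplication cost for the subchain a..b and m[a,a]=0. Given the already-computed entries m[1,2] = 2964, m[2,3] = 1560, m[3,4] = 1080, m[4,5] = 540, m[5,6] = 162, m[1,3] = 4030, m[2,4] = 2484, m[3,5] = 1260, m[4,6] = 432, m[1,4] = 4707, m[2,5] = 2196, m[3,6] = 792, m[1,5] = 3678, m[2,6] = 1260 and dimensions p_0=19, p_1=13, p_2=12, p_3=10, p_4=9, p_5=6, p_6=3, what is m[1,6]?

2001

m[1,6] = min over k∈[1,5] of m[1,k]+m[k+1,6]+p_{0}·p_k·p_{6}.
k=1: 0 + 1260 + 19·13·3 = 2001; k=2: 2964 + 792 + 19·12·3 = 4440; k=3: 4030 + 432 + 19·10·3 = 5032; k=4: 4707 + 162 + 19·9·3 = 5382; k=5: 3678 + 0 + 19·6·3 = 4020.
Minimum: 2001 at k=1.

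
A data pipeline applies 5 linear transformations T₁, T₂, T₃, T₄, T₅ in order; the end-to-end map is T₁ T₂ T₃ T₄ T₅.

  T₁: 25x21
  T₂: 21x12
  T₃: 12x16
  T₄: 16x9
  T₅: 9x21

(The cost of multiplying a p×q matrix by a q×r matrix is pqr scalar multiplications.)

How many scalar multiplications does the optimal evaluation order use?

Adjacent pairs: T₁T₂ = 25·21·12 = 6300; T₂T₃ = 21·12·16 = 4032; T₃T₄ = 12·16·9 = 1728; T₄T₅ = 16·9·21 = 3024.
Length 3: T₁..T₃: k=1: 0+4032+25·21·16=12432; k=2: 6300+0+25·12·16=11100 → min 11100 | T₂..T₄: k=2: 0+1728+21·12·9=3996; k=3: 4032+0+21·16·9=7056 → min 3996 | T₃..T₅: k=3: 0+3024+12·16·21=7056; k=4: 1728+0+12·9·21=3996 → min 3996.
Length 4: T₁..T₄: k=1: 0+3996+25·21·9=8721; k=2: 6300+1728+25·12·9=10728; k=3: 11100+0+25·16·9=14700 → min 8721 | T₂..T₅: k=2: 0+3996+21·12·21=9288; k=3: 4032+3024+21·16·21=14112; k=4: 3996+0+21·9·21=7965 → min 7965.
Length 5: T₁..T₅: k=1: 0+7965+25·21·21=18990; k=2: 6300+3996+25·12·21=16596; k=3: 11100+3024+25·16·21=22524; k=4: 8721+0+25·9·21=13446 → min 13446.
Optimal order: ((T₁ (T₂ (T₃ T₄))) T₅) with cost 13446.

13446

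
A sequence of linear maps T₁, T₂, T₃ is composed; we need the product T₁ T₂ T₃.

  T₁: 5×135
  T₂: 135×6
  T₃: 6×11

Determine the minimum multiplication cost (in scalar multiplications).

Order (T₁ (T₂ T₃)): (T₂ T₃): 135×6 by 6×11 → 135×11, cost 135·6·11 = 8910; (T₁ (T₂ T₃)): 5×135 by 135×11 → 5×11, cost 5·135·11 = 7425; cumulative 16335. Total 16335.
Order ((T₁ T₂) T₃): (T₁ T₂): 5×135 by 135×6 → 5×6, cost 5·135·6 = 4050; ((T₁ T₂) T₃): 5×6 by 6×11 → 5×11, cost 5·6·11 = 330; cumulative 4380. Total 4380.
Minimum: 4380.

4380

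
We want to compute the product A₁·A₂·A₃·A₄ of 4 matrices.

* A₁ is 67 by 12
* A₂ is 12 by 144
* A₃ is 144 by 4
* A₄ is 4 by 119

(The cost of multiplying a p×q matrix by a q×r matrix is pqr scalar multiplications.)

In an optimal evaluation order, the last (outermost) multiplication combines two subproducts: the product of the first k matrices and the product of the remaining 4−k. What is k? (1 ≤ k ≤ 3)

3

Adjacent pairs: A₁A₂ = 67·12·144 = 115776; A₂A₃ = 12·144·4 = 6912; A₃A₄ = 144·4·119 = 68544.
Length 3: A₁..A₃: k=1: 0+6912+67·12·4=10128; k=2: 115776+0+67·144·4=154368 → min 10128 | A₂..A₄: k=2: 0+68544+12·144·119=274176; k=3: 6912+0+12·4·119=12624 → min 12624.
Top-level splits: k=1: (A₁..A₁)·(A₂..A₄) → 0+12624+67·12·119 = 108300; k=2: (A₁..A₂)·(A₃..A₄) → 115776+68544+67·144·119 = 1332432; k=3: (A₁..A₃)·(A₄..A₄) → 10128+0+67·4·119 = 42020.
Best split is after A₃, i.e. k = 3.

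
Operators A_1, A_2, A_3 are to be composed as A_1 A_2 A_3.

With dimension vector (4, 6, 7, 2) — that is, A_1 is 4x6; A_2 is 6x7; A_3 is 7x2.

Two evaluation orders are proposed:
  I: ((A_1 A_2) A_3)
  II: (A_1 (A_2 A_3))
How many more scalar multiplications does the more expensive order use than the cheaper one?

92

Order I = ((A_1 A_2) A_3): (A_1 A_2): 4×6 by 6×7 → 4×7, cost 4·6·7 = 168; ((A_1 A_2) A_3): 4×7 by 7×2 → 4×2, cost 4·7·2 = 56; cumulative 224. Total 224.
Order II = (A_1 (A_2 A_3)): (A_2 A_3): 6×7 by 7×2 → 6×2, cost 6·7·2 = 84; (A_1 (A_2 A_3)): 4×6 by 6×2 → 4×2, cost 4·6·2 = 48; cumulative 132. Total 132.
Difference: |224 − 132| = 92.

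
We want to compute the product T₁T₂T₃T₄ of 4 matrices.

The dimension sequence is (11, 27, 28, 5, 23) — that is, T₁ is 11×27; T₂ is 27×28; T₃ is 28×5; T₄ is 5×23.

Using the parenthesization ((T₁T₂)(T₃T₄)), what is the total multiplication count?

(T₁T₂): 11×27 by 27×28 → 11×28, cost 11·27·28 = 8316
(T₃T₄): 28×5 by 5×23 → 28×23, cost 28·5·23 = 3220
((T₁T₂)(T₃T₄)): 11×28 by 28×23 → 11×23, cost 11·28·23 = 7084; cumulative 18620
Total: 18620 scalar multiplications.

18620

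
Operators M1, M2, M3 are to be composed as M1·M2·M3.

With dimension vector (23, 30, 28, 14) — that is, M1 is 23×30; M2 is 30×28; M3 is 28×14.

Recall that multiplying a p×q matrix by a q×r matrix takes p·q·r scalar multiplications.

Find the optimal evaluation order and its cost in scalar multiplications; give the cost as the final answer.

21420

(M1·(M2·M3)): cost 21420.
((M1·M2)·M3): cost 28336.
Optimal: (M1·(M2·M3)) with cost 21420.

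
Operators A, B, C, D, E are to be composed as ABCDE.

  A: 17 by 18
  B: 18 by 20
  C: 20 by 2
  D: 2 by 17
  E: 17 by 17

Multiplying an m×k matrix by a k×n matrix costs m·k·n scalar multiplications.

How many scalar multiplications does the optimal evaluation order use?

Adjacent pairs: AB = 17·18·20 = 6120; BC = 18·20·2 = 720; CD = 20·2·17 = 680; DE = 2·17·17 = 578.
Length 3: A..C: k=1: 0+720+17·18·2=1332; k=2: 6120+0+17·20·2=6800 → min 1332 | B..D: k=2: 0+680+18·20·17=6800; k=3: 720+0+18·2·17=1332 → min 1332 | C..E: k=3: 0+578+20·2·17=1258; k=4: 680+0+20·17·17=6460 → min 1258.
Length 4: A..D: k=1: 0+1332+17·18·17=6534; k=2: 6120+680+17·20·17=12580; k=3: 1332+0+17·2·17=1910 → min 1910 | B..E: k=2: 0+1258+18·20·17=7378; k=3: 720+578+18·2·17=1910; k=4: 1332+0+18·17·17=6534 → min 1910.
Length 5: A..E: k=1: 0+1910+17·18·17=7112; k=2: 6120+1258+17·20·17=13158; k=3: 1332+578+17·2·17=2488; k=4: 1910+0+17·17·17=6823 → min 2488.
Optimal order: ((A(BC))(DE)) with cost 2488.

2488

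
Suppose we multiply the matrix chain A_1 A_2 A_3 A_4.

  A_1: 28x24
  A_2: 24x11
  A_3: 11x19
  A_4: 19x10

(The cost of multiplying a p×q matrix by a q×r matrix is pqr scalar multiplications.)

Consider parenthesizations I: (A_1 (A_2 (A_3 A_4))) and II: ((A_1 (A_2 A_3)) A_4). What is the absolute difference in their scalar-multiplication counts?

Order I = (A_1 (A_2 (A_3 A_4))): (A_3 A_4): 11×19 by 19×10 → 11×10, cost 11·19·10 = 2090; (A_2 (A_3 A_4)): 24×11 by 11×10 → 24×10, cost 24·11·10 = 2640; cumulative 4730; (A_1 (A_2 (A_3 A_4))): 28×24 by 24×10 → 28×10, cost 28·24·10 = 6720; cumulative 11450. Total 11450.
Order II = ((A_1 (A_2 A_3)) A_4): (A_2 A_3): 24×11 by 11×19 → 24×19, cost 24·11·19 = 5016; (A_1 (A_2 A_3)): 28×24 by 24×19 → 28×19, cost 28·24·19 = 12768; cumulative 17784; ((A_1 (A_2 A_3)) A_4): 28×19 by 19×10 → 28×10, cost 28·19·10 = 5320; cumulative 23104. Total 23104.
Difference: |11450 − 23104| = 11654.

11654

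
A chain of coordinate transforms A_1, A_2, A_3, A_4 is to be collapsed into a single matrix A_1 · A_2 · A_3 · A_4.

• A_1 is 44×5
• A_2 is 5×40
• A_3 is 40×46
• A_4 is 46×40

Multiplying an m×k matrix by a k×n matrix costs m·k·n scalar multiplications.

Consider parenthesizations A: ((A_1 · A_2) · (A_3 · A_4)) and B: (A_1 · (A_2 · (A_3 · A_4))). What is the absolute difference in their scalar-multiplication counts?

62400

Order A = ((A_1 · A_2) · (A_3 · A_4)): (A_1 · A_2): 44×5 by 5×40 → 44×40, cost 44·5·40 = 8800; (A_3 · A_4): 40×46 by 46×40 → 40×40, cost 40·46·40 = 73600; ((A_1 · A_2) · (A_3 · A_4)): 44×40 by 40×40 → 44×40, cost 44·40·40 = 70400; cumulative 152800. Total 152800.
Order B = (A_1 · (A_2 · (A_3 · A_4))): (A_3 · A_4): 40×46 by 46×40 → 40×40, cost 40·46·40 = 73600; (A_2 · (A_3 · A_4)): 5×40 by 40×40 → 5×40, cost 5·40·40 = 8000; cumulative 81600; (A_1 · (A_2 · (A_3 · A_4))): 44×5 by 5×40 → 44×40, cost 44·5·40 = 8800; cumulative 90400. Total 90400.
Difference: |152800 − 90400| = 62400.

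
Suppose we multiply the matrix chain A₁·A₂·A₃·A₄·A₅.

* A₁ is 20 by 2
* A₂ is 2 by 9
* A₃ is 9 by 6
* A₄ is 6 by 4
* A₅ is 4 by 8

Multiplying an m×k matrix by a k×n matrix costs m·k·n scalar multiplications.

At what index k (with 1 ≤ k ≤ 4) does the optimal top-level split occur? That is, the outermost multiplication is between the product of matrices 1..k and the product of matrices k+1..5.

1

Adjacent pairs: A₁A₂ = 20·2·9 = 360; A₂A₃ = 2·9·6 = 108; A₃A₄ = 9·6·4 = 216; A₄A₅ = 6·4·8 = 192.
Length 3: A₁..A₃: k=1: 0+108+20·2·6=348; k=2: 360+0+20·9·6=1440 → min 348 | A₂..A₄: k=2: 0+216+2·9·4=288; k=3: 108+0+2·6·4=156 → min 156 | A₃..A₅: k=3: 0+192+9·6·8=624; k=4: 216+0+9·4·8=504 → min 504.
Length 4: A₁..A₄: k=1: 0+156+20·2·4=316; k=2: 360+216+20·9·4=1296; k=3: 348+0+20·6·4=828 → min 316 | A₂..A₅: k=2: 0+504+2·9·8=648; k=3: 108+192+2·6·8=396; k=4: 156+0+2·4·8=220 → min 220.
Top-level splits: k=1: (A₁..A₁)·(A₂..A₅) → 0+220+20·2·8 = 540; k=2: (A₁..A₂)·(A₃..A₅) → 360+504+20·9·8 = 2304; k=3: (A₁..A₃)·(A₄..A₅) → 348+192+20·6·8 = 1500; k=4: (A₁..A₄)·(A₅..A₅) → 316+0+20·4·8 = 956.
Best split is after A₁, i.e. k = 1.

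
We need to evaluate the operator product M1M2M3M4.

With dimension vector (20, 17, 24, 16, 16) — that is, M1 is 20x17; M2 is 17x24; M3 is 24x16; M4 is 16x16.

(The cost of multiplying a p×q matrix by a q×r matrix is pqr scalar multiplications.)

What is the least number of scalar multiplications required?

Adjacent pairs: M1M2 = 20·17·24 = 8160; M2M3 = 17·24·16 = 6528; M3M4 = 24·16·16 = 6144.
Length 3: M1..M3: k=1: 0+6528+20·17·16=11968; k=2: 8160+0+20·24·16=15840 → min 11968 | M2..M4: k=2: 0+6144+17·24·16=12672; k=3: 6528+0+17·16·16=10880 → min 10880.
Length 4: M1..M4: k=1: 0+10880+20·17·16=16320; k=2: 8160+6144+20·24·16=21984; k=3: 11968+0+20·16·16=17088 → min 16320.
Optimal order: (M1((M2M3)M4)) with cost 16320.

16320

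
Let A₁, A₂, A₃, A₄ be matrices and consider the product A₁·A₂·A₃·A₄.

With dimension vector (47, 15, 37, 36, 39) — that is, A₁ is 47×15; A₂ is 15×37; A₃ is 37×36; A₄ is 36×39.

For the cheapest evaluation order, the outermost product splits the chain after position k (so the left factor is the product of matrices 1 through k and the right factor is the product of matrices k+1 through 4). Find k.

1

Adjacent pairs: A₁A₂ = 47·15·37 = 26085; A₂A₃ = 15·37·36 = 19980; A₃A₄ = 37·36·39 = 51948.
Length 3: A₁..A₃: k=1: 0+19980+47·15·36=45360; k=2: 26085+0+47·37·36=88689 → min 45360 | A₂..A₄: k=2: 0+51948+15·37·39=73593; k=3: 19980+0+15·36·39=41040 → min 41040.
Top-level splits: k=1: (A₁..A₁)·(A₂..A₄) → 0+41040+47·15·39 = 68535; k=2: (A₁..A₂)·(A₃..A₄) → 26085+51948+47·37·39 = 145854; k=3: (A₁..A₃)·(A₄..A₄) → 45360+0+47·36·39 = 111348.
Best split is after A₁, i.e. k = 1.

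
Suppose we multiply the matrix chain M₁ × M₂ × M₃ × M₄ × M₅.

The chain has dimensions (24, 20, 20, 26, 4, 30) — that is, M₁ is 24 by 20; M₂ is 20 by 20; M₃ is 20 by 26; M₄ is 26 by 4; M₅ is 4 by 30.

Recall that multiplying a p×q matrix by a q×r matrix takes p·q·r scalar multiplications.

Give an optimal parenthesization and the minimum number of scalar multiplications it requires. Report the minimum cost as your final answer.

8480

Adjacent pairs: M₁M₂ = 24·20·20 = 9600; M₂M₃ = 20·20·26 = 10400; M₃M₄ = 20·26·4 = 2080; M₄M₅ = 26·4·30 = 3120.
Length 3: M₁..M₃: k=1: 0+10400+24·20·26=22880; k=2: 9600+0+24·20·26=22080 → min 22080 | M₂..M₄: k=2: 0+2080+20·20·4=3680; k=3: 10400+0+20·26·4=12480 → min 3680 | M₃..M₅: k=3: 0+3120+20·26·30=18720; k=4: 2080+0+20·4·30=4480 → min 4480.
Length 4: M₁..M₄: k=1: 0+3680+24·20·4=5600; k=2: 9600+2080+24·20·4=13600; k=3: 22080+0+24·26·4=24576 → min 5600 | M₂..M₅: k=2: 0+4480+20·20·30=16480; k=3: 10400+3120+20·26·30=29120; k=4: 3680+0+20·4·30=6080 → min 6080.
Length 5: M₁..M₅: k=1: 0+6080+24·20·30=20480; k=2: 9600+4480+24·20·30=28480; k=3: 22080+3120+24·26·30=43920; k=4: 5600+0+24·4·30=8480 → min 8480.
Optimal parenthesization: ((M₁ × (M₂ × (M₃ × M₄))) × M₅) with cost 8480.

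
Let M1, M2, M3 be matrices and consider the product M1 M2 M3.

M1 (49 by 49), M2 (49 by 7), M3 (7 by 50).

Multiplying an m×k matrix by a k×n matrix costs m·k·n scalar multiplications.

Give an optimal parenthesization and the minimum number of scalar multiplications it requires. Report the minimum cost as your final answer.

33957

(M1 (M2 M3)): cost 137200.
((M1 M2) M3): cost 33957.
Optimal: ((M1 M2) M3) with cost 33957.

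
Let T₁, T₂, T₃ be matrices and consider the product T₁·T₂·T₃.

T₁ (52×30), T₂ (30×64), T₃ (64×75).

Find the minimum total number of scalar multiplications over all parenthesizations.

Order (T₁·(T₂·T₃)): (T₂·T₃): 30×64 by 64×75 → 30×75, cost 30·64·75 = 144000; (T₁·(T₂·T₃)): 52×30 by 30×75 → 52×75, cost 52·30·75 = 117000; cumulative 261000. Total 261000.
Order ((T₁·T₂)·T₃): (T₁·T₂): 52×30 by 30×64 → 52×64, cost 52·30·64 = 99840; ((T₁·T₂)·T₃): 52×64 by 64×75 → 52×75, cost 52·64·75 = 249600; cumulative 349440. Total 349440.
Minimum: 261000.

261000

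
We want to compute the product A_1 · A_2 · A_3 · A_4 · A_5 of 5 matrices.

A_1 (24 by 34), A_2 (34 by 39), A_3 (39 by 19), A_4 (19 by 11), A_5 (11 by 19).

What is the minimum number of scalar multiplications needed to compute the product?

36729

Adjacent pairs: A_1A_2 = 24·34·39 = 31824; A_2A_3 = 34·39·19 = 25194; A_3A_4 = 39·19·11 = 8151; A_4A_5 = 19·11·19 = 3971.
Length 3: A_1..A_3: k=1: 0+25194+24·34·19=40698; k=2: 31824+0+24·39·19=49608 → min 40698 | A_2..A_4: k=2: 0+8151+34·39·11=22737; k=3: 25194+0+34·19·11=32300 → min 22737 | A_3..A_5: k=3: 0+3971+39·19·19=18050; k=4: 8151+0+39·11·19=16302 → min 16302.
Length 4: A_1..A_4: k=1: 0+22737+24·34·11=31713; k=2: 31824+8151+24·39·11=50271; k=3: 40698+0+24·19·11=45714 → min 31713 | A_2..A_5: k=2: 0+16302+34·39·19=41496; k=3: 25194+3971+34·19·19=41439; k=4: 22737+0+34·11·19=29843 → min 29843.
Length 5: A_1..A_5: k=1: 0+29843+24·34·19=45347; k=2: 31824+16302+24·39·19=65910; k=3: 40698+3971+24·19·19=53333; k=4: 31713+0+24·11·19=36729 → min 36729.
Optimal order: ((A_1 · (A_2 · (A_3 · A_4))) · A_5) with cost 36729.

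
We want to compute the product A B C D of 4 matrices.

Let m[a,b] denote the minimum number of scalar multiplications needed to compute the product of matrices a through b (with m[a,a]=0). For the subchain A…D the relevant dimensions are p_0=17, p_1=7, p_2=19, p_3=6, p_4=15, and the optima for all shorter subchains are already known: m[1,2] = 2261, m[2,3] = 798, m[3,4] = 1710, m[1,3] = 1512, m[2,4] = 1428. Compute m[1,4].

m[1,4] = min over k∈[1,3] of m[1,k]+m[k+1,4]+p_{0}·p_k·p_{4}.
k=1: 0 + 1428 + 17·7·15 = 3213; k=2: 2261 + 1710 + 17·19·15 = 8816; k=3: 1512 + 0 + 17·6·15 = 3042.
Minimum: 3042 at k=3.

3042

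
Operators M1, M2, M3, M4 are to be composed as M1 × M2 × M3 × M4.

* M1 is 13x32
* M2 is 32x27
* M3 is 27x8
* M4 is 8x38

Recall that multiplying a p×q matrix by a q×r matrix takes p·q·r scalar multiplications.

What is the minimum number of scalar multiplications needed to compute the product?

Adjacent pairs: M1M2 = 13·32·27 = 11232; M2M3 = 32·27·8 = 6912; M3M4 = 27·8·38 = 8208.
Length 3: M1..M3: k=1: 0+6912+13·32·8=10240; k=2: 11232+0+13·27·8=14040 → min 10240 | M2..M4: k=2: 0+8208+32·27·38=41040; k=3: 6912+0+32·8·38=16640 → min 16640.
Length 4: M1..M4: k=1: 0+16640+13·32·38=32448; k=2: 11232+8208+13·27·38=32778; k=3: 10240+0+13·8·38=14192 → min 14192.
Optimal order: ((M1 × (M2 × M3)) × M4) with cost 14192.

14192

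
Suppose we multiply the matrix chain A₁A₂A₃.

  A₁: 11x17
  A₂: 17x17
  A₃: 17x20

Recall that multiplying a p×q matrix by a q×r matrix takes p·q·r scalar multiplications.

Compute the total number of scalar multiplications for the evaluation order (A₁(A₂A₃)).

(A₂A₃): 17×17 by 17×20 → 17×20, cost 17·17·20 = 5780
(A₁(A₂A₃)): 11×17 by 17×20 → 11×20, cost 11·17·20 = 3740; cumulative 9520
Total: 9520 scalar multiplications.

9520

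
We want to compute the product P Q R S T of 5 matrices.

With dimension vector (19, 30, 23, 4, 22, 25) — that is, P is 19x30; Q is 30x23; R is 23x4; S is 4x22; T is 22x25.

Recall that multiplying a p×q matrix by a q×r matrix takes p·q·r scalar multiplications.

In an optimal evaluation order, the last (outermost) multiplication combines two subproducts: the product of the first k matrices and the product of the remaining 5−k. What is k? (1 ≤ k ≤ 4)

Adjacent pairs: PQ = 19·30·23 = 13110; QR = 30·23·4 = 2760; RS = 23·4·22 = 2024; ST = 4·22·25 = 2200.
Length 3: P..R: k=1: 0+2760+19·30·4=5040; k=2: 13110+0+19·23·4=14858 → min 5040 | Q..S: k=2: 0+2024+30·23·22=17204; k=3: 2760+0+30·4·22=5400 → min 5400 | R..T: k=3: 0+2200+23·4·25=4500; k=4: 2024+0+23·22·25=14674 → min 4500.
Length 4: P..S: k=1: 0+5400+19·30·22=17940; k=2: 13110+2024+19·23·22=24748; k=3: 5040+0+19·4·22=6712 → min 6712 | Q..T: k=2: 0+4500+30·23·25=21750; k=3: 2760+2200+30·4·25=7960; k=4: 5400+0+30·22·25=21900 → min 7960.
Top-level splits: k=1: (P..P)·(Q..T) → 0+7960+19·30·25 = 22210; k=2: (P..Q)·(R..T) → 13110+4500+19·23·25 = 28535; k=3: (P..R)·(S..T) → 5040+2200+19·4·25 = 9140; k=4: (P..S)·(T..T) → 6712+0+19·22·25 = 17162.
Best split is after R, i.e. k = 3.

3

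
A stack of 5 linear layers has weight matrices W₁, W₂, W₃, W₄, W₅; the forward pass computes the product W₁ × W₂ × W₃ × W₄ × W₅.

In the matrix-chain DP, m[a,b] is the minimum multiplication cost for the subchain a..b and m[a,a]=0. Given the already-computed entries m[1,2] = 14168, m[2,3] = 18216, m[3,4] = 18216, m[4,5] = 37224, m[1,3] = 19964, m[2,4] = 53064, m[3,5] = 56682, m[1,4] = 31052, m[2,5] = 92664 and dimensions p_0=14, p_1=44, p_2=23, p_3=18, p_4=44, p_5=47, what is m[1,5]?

m[1,5] = min over k∈[1,4] of m[1,k]+m[k+1,5]+p_{0}·p_k·p_{5}.
k=1: 0 + 92664 + 14·44·47 = 121616; k=2: 14168 + 56682 + 14·23·47 = 85984; k=3: 19964 + 37224 + 14·18·47 = 69032; k=4: 31052 + 0 + 14·44·47 = 60004.
Minimum: 60004 at k=4.

60004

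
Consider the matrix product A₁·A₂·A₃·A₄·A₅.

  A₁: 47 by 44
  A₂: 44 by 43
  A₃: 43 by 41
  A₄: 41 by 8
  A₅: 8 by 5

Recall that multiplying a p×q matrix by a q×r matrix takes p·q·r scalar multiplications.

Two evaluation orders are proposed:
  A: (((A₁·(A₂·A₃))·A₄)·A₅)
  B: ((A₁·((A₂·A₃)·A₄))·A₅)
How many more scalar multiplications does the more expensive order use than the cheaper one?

69228

Order A = (((A₁·(A₂·A₃))·A₄)·A₅): (A₂·A₃): 44×43 by 43×41 → 44×41, cost 44·43·41 = 77572; (A₁·(A₂·A₃)): 47×44 by 44×41 → 47×41, cost 47·44·41 = 84788; cumulative 162360; ((A₁·(A₂·A₃))·A₄): 47×41 by 41×8 → 47×8, cost 47·41·8 = 15416; cumulative 177776; (((A₁·(A₂·A₃))·A₄)·A₅): 47×8 by 8×5 → 47×5, cost 47·8·5 = 1880; cumulative 179656. Total 179656.
Order B = ((A₁·((A₂·A₃)·A₄))·A₅): (A₂·A₃): 44×43 by 43×41 → 44×41, cost 44·43·41 = 77572; ((A₂·A₃)·A₄): 44×41 by 41×8 → 44×8, cost 44·41·8 = 14432; cumulative 92004; (A₁·((A₂·A₃)·A₄)): 47×44 by 44×8 → 47×8, cost 47·44·8 = 16544; cumulative 108548; ((A₁·((A₂·A₃)·A₄))·A₅): 47×8 by 8×5 → 47×5, cost 47·8·5 = 1880; cumulative 110428. Total 110428.
Difference: |179656 − 110428| = 69228.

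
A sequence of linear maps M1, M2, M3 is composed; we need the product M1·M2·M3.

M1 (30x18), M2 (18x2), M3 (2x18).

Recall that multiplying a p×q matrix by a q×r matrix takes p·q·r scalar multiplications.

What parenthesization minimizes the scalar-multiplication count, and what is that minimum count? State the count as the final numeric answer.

2160

(M1·(M2·M3)): cost 10368.
((M1·M2)·M3): cost 2160.
Optimal: ((M1·M2)·M3) with cost 2160.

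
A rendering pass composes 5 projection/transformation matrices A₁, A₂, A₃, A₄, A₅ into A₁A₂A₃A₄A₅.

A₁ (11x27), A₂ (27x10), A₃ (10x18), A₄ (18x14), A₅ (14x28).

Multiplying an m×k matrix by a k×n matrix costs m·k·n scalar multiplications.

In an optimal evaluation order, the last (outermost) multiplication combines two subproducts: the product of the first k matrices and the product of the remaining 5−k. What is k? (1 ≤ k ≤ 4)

4

Adjacent pairs: A₁A₂ = 11·27·10 = 2970; A₂A₃ = 27·10·18 = 4860; A₃A₄ = 10·18·14 = 2520; A₄A₅ = 18·14·28 = 7056.
Length 3: A₁..A₃: k=1: 0+4860+11·27·18=10206; k=2: 2970+0+11·10·18=4950 → min 4950 | A₂..A₄: k=2: 0+2520+27·10·14=6300; k=3: 4860+0+27·18·14=11664 → min 6300 | A₃..A₅: k=3: 0+7056+10·18·28=12096; k=4: 2520+0+10·14·28=6440 → min 6440.
Length 4: A₁..A₄: k=1: 0+6300+11·27·14=10458; k=2: 2970+2520+11·10·14=7030; k=3: 4950+0+11·18·14=7722 → min 7030 | A₂..A₅: k=2: 0+6440+27·10·28=14000; k=3: 4860+7056+27·18·28=25524; k=4: 6300+0+27·14·28=16884 → min 14000.
Top-level splits: k=1: (A₁..A₁)·(A₂..A₅) → 0+14000+11·27·28 = 22316; k=2: (A₁..A₂)·(A₃..A₅) → 2970+6440+11·10·28 = 12490; k=3: (A₁..A₃)·(A₄..A₅) → 4950+7056+11·18·28 = 17550; k=4: (A₁..A₄)·(A₅..A₅) → 7030+0+11·14·28 = 11342.
Best split is after A₄, i.e. k = 4.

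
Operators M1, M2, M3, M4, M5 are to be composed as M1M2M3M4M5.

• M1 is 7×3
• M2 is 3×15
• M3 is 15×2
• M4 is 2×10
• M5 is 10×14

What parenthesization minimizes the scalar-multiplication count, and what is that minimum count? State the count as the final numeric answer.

608

Adjacent pairs: M1M2 = 7·3·15 = 315; M2M3 = 3·15·2 = 90; M3M4 = 15·2·10 = 300; M4M5 = 2·10·14 = 280.
Length 3: M1..M3: k=1: 0+90+7·3·2=132; k=2: 315+0+7·15·2=525 → min 132 | M2..M4: k=2: 0+300+3·15·10=750; k=3: 90+0+3·2·10=150 → min 150 | M3..M5: k=3: 0+280+15·2·14=700; k=4: 300+0+15·10·14=2400 → min 700.
Length 4: M1..M4: k=1: 0+150+7·3·10=360; k=2: 315+300+7·15·10=1665; k=3: 132+0+7·2·10=272 → min 272 | M2..M5: k=2: 0+700+3·15·14=1330; k=3: 90+280+3·2·14=454; k=4: 150+0+3·10·14=570 → min 454.
Length 5: M1..M5: k=1: 0+454+7·3·14=748; k=2: 315+700+7·15·14=2485; k=3: 132+280+7·2·14=608; k=4: 272+0+7·10·14=1252 → min 608.
Optimal parenthesization: ((M1(M2M3))(M4M5)) with cost 608.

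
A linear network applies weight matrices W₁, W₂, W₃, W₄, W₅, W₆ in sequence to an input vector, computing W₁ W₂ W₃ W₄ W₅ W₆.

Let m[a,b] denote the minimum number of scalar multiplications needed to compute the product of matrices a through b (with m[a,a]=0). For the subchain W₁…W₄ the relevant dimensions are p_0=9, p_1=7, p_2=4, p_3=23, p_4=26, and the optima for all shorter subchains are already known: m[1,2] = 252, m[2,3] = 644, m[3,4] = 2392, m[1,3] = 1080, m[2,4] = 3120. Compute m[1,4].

3580

m[1,4] = min over k∈[1,3] of m[1,k]+m[k+1,4]+p_{0}·p_k·p_{4}.
k=1: 0 + 3120 + 9·7·26 = 4758; k=2: 252 + 2392 + 9·4·26 = 3580; k=3: 1080 + 0 + 9·23·26 = 6462.
Minimum: 3580 at k=2.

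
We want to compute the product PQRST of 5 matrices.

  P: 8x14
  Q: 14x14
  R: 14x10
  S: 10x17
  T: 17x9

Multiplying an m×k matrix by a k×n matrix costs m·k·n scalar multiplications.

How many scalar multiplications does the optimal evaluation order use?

4938

Adjacent pairs: PQ = 8·14·14 = 1568; QR = 14·14·10 = 1960; RS = 14·10·17 = 2380; ST = 10·17·9 = 1530.
Length 3: P..R: k=1: 0+1960+8·14·10=3080; k=2: 1568+0+8·14·10=2688 → min 2688 | Q..S: k=2: 0+2380+14·14·17=5712; k=3: 1960+0+14·10·17=4340 → min 4340 | R..T: k=3: 0+1530+14·10·9=2790; k=4: 2380+0+14·17·9=4522 → min 2790.
Length 4: P..S: k=1: 0+4340+8·14·17=6244; k=2: 1568+2380+8·14·17=5852; k=3: 2688+0+8·10·17=4048 → min 4048 | Q..T: k=2: 0+2790+14·14·9=4554; k=3: 1960+1530+14·10·9=4750; k=4: 4340+0+14·17·9=6482 → min 4554.
Length 5: P..T: k=1: 0+4554+8·14·9=5562; k=2: 1568+2790+8·14·9=5366; k=3: 2688+1530+8·10·9=4938; k=4: 4048+0+8·17·9=5272 → min 4938.
Optimal order: (((PQ)R)(ST)) with cost 4938.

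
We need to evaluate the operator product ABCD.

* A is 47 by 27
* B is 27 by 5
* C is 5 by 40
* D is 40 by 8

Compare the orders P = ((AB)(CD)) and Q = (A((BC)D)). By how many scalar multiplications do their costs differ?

14367

Order P = ((AB)(CD)): (AB): 47×27 by 27×5 → 47×5, cost 47·27·5 = 6345; (CD): 5×40 by 40×8 → 5×8, cost 5·40·8 = 1600; ((AB)(CD)): 47×5 by 5×8 → 47×8, cost 47·5·8 = 1880; cumulative 9825. Total 9825.
Order Q = (A((BC)D)): (BC): 27×5 by 5×40 → 27×40, cost 27·5·40 = 5400; ((BC)D): 27×40 by 40×8 → 27×8, cost 27·40·8 = 8640; cumulative 14040; (A((BC)D)): 47×27 by 27×8 → 47×8, cost 47·27·8 = 10152; cumulative 24192. Total 24192.
Difference: |9825 − 24192| = 14367.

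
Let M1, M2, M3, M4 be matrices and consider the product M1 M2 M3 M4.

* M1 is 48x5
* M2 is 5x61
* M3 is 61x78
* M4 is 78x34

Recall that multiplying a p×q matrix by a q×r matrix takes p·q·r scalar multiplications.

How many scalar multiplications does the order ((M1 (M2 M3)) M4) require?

169806

(M2 M3): 5×61 by 61×78 → 5×78, cost 5·61·78 = 23790
(M1 (M2 M3)): 48×5 by 5×78 → 48×78, cost 48·5·78 = 18720; cumulative 42510
((M1 (M2 M3)) M4): 48×78 by 78×34 → 48×34, cost 48·78·34 = 127296; cumulative 169806
Total: 169806 scalar multiplications.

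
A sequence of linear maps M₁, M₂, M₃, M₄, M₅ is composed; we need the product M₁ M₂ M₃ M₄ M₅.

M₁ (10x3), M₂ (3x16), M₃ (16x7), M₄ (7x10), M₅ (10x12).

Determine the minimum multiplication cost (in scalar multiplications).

Adjacent pairs: M₁M₂ = 10·3·16 = 480; M₂M₃ = 3·16·7 = 336; M₃M₄ = 16·7·10 = 1120; M₄M₅ = 7·10·12 = 840.
Length 3: M₁..M₃: k=1: 0+336+10·3·7=546; k=2: 480+0+10·16·7=1600 → min 546 | M₂..M₄: k=2: 0+1120+3·16·10=1600; k=3: 336+0+3·7·10=546 → min 546 | M₃..M₅: k=3: 0+840+16·7·12=2184; k=4: 1120+0+16·10·12=3040 → min 2184.
Length 4: M₁..M₄: k=1: 0+546+10·3·10=846; k=2: 480+1120+10·16·10=3200; k=3: 546+0+10·7·10=1246 → min 846 | M₂..M₅: k=2: 0+2184+3·16·12=2760; k=3: 336+840+3·7·12=1428; k=4: 546+0+3·10·12=906 → min 906.
Length 5: M₁..M₅: k=1: 0+906+10·3·12=1266; k=2: 480+2184+10·16·12=4584; k=3: 546+840+10·7·12=2226; k=4: 846+0+10·10·12=2046 → min 1266.
Optimal order: (M₁ (((M₂ M₃) M₄) M₅)) with cost 1266.

1266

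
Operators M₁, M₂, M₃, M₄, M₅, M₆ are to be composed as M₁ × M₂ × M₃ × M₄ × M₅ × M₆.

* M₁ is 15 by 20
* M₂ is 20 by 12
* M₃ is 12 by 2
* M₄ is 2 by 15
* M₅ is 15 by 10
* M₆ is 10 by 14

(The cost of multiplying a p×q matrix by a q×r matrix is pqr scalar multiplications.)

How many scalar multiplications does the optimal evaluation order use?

Adjacent pairs: M₁M₂ = 15·20·12 = 3600; M₂M₃ = 20·12·2 = 480; M₃M₄ = 12·2·15 = 360; M₄M₅ = 2·15·10 = 300; M₅M₆ = 15·10·14 = 2100.
Length 3: M₁..M₃: k=1: 0+480+15·20·2=1080; k=2: 3600+0+15·12·2=3960 → min 1080 | M₂..M₄: k=2: 0+360+20·12·15=3960; k=3: 480+0+20·2·15=1080 → min 1080 | M₃..M₅: k=3: 0+300+12·2·10=540; k=4: 360+0+12·15·10=2160 → min 540 | M₄..M₆: k=4: 0+2100+2·15·14=2520; k=5: 300+0+2·10·14=580 → min 580.
Length 4: M₁..M₄: k=1: 0+1080+15·20·15=5580; k=2: 3600+360+15·12·15=6660; k=3: 1080+0+15·2·15=1530 → min 1530 | M₂..M₅: k=2: 0+540+20·12·10=2940; k=3: 480+300+20·2·10=1180; k=4: 1080+0+20·15·10=4080 → min 1180 | M₃..M₆: k=3: 0+580+12·2·14=916; k=4: 360+2100+12·15·14=4980; k=5: 540+0+12·10·14=2220 → min 916.
Length 5: M₁..M₅: k=1: 0+1180+15·20·10=4180; k=2: 3600+540+15·12·10=5940; k=3: 1080+300+15·2·10=1680; k=4: 1530+0+15·15·10=3780 → min 1680 | M₂..M₆: k=2: 0+916+20·12·14=4276; k=3: 480+580+20·2·14=1620; k=4: 1080+2100+20·15·14=7380; k=5: 1180+0+20·10·14=3980 → min 1620.
Length 6: M₁..M₆: k=1: 0+1620+15·20·14=5820; k=2: 3600+916+15·12·14=7036; k=3: 1080+580+15·2·14=2080; k=4: 1530+2100+15·15·14=6780; k=5: 1680+0+15·10·14=3780 → min 2080.
Optimal order: ((M₁ × (M₂ × M₃)) × ((M₄ × M₅) × M₆)) with cost 2080.

2080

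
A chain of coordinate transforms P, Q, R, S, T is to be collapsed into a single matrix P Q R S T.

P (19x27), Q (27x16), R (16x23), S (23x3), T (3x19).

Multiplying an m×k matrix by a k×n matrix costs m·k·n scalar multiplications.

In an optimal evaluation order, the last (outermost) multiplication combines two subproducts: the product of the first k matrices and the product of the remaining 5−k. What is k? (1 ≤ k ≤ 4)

Adjacent pairs: PQ = 19·27·16 = 8208; QR = 27·16·23 = 9936; RS = 16·23·3 = 1104; ST = 23·3·19 = 1311.
Length 3: P..R: k=1: 0+9936+19·27·23=21735; k=2: 8208+0+19·16·23=15200 → min 15200 | Q..S: k=2: 0+1104+27·16·3=2400; k=3: 9936+0+27·23·3=11799 → min 2400 | R..T: k=3: 0+1311+16·23·19=8303; k=4: 1104+0+16·3·19=2016 → min 2016.
Length 4: P..S: k=1: 0+2400+19·27·3=3939; k=2: 8208+1104+19·16·3=10224; k=3: 15200+0+19·23·3=16511 → min 3939 | Q..T: k=2: 0+2016+27·16·19=10224; k=3: 9936+1311+27·23·19=23046; k=4: 2400+0+27·3·19=3939 → min 3939.
Top-level splits: k=1: (P..P)·(Q..T) → 0+3939+19·27·19 = 13686; k=2: (P..Q)·(R..T) → 8208+2016+19·16·19 = 16000; k=3: (P..R)·(S..T) → 15200+1311+19·23·19 = 24814; k=4: (P..S)·(T..T) → 3939+0+19·3·19 = 5022.
Best split is after S, i.e. k = 4.

4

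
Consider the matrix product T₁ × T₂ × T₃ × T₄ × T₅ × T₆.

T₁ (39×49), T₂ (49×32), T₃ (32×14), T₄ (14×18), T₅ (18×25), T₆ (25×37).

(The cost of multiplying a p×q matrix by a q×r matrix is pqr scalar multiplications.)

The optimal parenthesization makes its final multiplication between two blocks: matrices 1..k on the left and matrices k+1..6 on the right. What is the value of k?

Adjacent pairs: T₁T₂ = 39·49·32 = 61152; T₂T₃ = 49·32·14 = 21952; T₃T₄ = 32·14·18 = 8064; T₄T₅ = 14·18·25 = 6300; T₅T₆ = 18·25·37 = 16650.
Length 3: T₁..T₃: k=1: 0+21952+39·49·14=48706; k=2: 61152+0+39·32·14=78624 → min 48706 | T₂..T₄: k=2: 0+8064+49·32·18=36288; k=3: 21952+0+49·14·18=34300 → min 34300 | T₃..T₅: k=3: 0+6300+32·14·25=17500; k=4: 8064+0+32·18·25=22464 → min 17500 | T₄..T₆: k=4: 0+16650+14·18·37=25974; k=5: 6300+0+14·25·37=19250 → min 19250.
Length 4: T₁..T₄: k=1: 0+34300+39·49·18=68698; k=2: 61152+8064+39·32·18=91680; k=3: 48706+0+39·14·18=58534 → min 58534 | T₂..T₅: k=2: 0+17500+49·32·25=56700; k=3: 21952+6300+49·14·25=45402; k=4: 34300+0+49·18·25=56350 → min 45402 | T₃..T₆: k=3: 0+19250+32·14·37=35826; k=4: 8064+16650+32·18·37=46026; k=5: 17500+0+32·25·37=47100 → min 35826.
Length 5: T₁..T₅: k=1: 0+45402+39·49·25=93177; k=2: 61152+17500+39·32·25=109852; k=3: 48706+6300+39·14·25=68656; k=4: 58534+0+39·18·25=76084 → min 68656 | T₂..T₆: k=2: 0+35826+49·32·37=93842; k=3: 21952+19250+49·14·37=66584; k=4: 34300+16650+49·18·37=83584; k=5: 45402+0+49·25·37=90727 → min 66584.
Top-level splits: k=1: (T₁..T₁)·(T₂..T₆) → 0+66584+39·49·37 = 137291; k=2: (T₁..T₂)·(T₃..T₆) → 61152+35826+39·32·37 = 143154; k=3: (T₁..T₃)·(T₄..T₆) → 48706+19250+39·14·37 = 88158; k=4: (T₁..T₄)·(T₅..T₆) → 58534+16650+39·18·37 = 101158; k=5: (T₁..T₅)·(T₆..T₆) → 68656+0+39·25·37 = 104731.
Best split is after T₃, i.e. k = 3.

3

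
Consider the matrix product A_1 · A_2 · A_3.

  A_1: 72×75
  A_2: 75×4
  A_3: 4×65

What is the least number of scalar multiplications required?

40320

Order (A_1 · (A_2 · A_3)): (A_2 · A_3): 75×4 by 4×65 → 75×65, cost 75·4·65 = 19500; (A_1 · (A_2 · A_3)): 72×75 by 75×65 → 72×65, cost 72·75·65 = 351000; cumulative 370500. Total 370500.
Order ((A_1 · A_2) · A_3): (A_1 · A_2): 72×75 by 75×4 → 72×4, cost 72·75·4 = 21600; ((A_1 · A_2) · A_3): 72×4 by 4×65 → 72×65, cost 72·4·65 = 18720; cumulative 40320. Total 40320.
Minimum: 40320.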